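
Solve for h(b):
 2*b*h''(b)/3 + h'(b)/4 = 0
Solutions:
 h(b) = C1 + C2*b^(5/8)


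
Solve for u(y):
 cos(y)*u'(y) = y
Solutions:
 u(y) = C1 + Integral(y/cos(y), y)


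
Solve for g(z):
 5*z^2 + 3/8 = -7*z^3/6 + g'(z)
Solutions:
 g(z) = C1 + 7*z^4/24 + 5*z^3/3 + 3*z/8


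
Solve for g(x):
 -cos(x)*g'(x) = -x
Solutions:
 g(x) = C1 + Integral(x/cos(x), x)


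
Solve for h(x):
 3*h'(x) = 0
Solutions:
 h(x) = C1


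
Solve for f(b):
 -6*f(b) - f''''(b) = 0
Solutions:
 f(b) = (C1*sin(2^(3/4)*3^(1/4)*b/2) + C2*cos(2^(3/4)*3^(1/4)*b/2))*exp(-2^(3/4)*3^(1/4)*b/2) + (C3*sin(2^(3/4)*3^(1/4)*b/2) + C4*cos(2^(3/4)*3^(1/4)*b/2))*exp(2^(3/4)*3^(1/4)*b/2)


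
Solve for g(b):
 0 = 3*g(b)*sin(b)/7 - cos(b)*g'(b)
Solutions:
 g(b) = C1/cos(b)^(3/7)


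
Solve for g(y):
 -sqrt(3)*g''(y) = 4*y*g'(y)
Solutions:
 g(y) = C1 + C2*erf(sqrt(2)*3^(3/4)*y/3)


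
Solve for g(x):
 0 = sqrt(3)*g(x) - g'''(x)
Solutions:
 g(x) = C3*exp(3^(1/6)*x) + (C1*sin(3^(2/3)*x/2) + C2*cos(3^(2/3)*x/2))*exp(-3^(1/6)*x/2)


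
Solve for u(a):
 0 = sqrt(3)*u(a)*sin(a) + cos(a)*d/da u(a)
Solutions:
 u(a) = C1*cos(a)^(sqrt(3))


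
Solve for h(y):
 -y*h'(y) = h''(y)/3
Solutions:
 h(y) = C1 + C2*erf(sqrt(6)*y/2)


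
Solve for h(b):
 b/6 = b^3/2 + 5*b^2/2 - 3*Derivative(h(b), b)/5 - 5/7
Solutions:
 h(b) = C1 + 5*b^4/24 + 25*b^3/18 - 5*b^2/36 - 25*b/21


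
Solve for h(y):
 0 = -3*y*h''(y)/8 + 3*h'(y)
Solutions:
 h(y) = C1 + C2*y^9


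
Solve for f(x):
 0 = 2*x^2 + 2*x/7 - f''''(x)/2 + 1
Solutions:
 f(x) = C1 + C2*x + C3*x^2 + C4*x^3 + x^6/90 + x^5/210 + x^4/12


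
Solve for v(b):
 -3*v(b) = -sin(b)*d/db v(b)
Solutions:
 v(b) = C1*(cos(b) - 1)^(3/2)/(cos(b) + 1)^(3/2)


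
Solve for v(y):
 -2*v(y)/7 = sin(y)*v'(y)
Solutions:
 v(y) = C1*(cos(y) + 1)^(1/7)/(cos(y) - 1)^(1/7)


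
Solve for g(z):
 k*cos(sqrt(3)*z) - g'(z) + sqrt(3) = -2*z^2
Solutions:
 g(z) = C1 + sqrt(3)*k*sin(sqrt(3)*z)/3 + 2*z^3/3 + sqrt(3)*z


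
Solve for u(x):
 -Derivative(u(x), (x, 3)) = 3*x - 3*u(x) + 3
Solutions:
 u(x) = C3*exp(3^(1/3)*x) + x + (C1*sin(3^(5/6)*x/2) + C2*cos(3^(5/6)*x/2))*exp(-3^(1/3)*x/2) + 1


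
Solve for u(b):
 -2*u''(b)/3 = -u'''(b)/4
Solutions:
 u(b) = C1 + C2*b + C3*exp(8*b/3)


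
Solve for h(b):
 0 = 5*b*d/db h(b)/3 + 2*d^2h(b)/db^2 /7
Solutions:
 h(b) = C1 + C2*erf(sqrt(105)*b/6)


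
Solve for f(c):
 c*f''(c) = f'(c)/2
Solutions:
 f(c) = C1 + C2*c^(3/2)


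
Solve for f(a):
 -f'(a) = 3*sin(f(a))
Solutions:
 f(a) = -acos((-C1 - exp(6*a))/(C1 - exp(6*a))) + 2*pi
 f(a) = acos((-C1 - exp(6*a))/(C1 - exp(6*a)))


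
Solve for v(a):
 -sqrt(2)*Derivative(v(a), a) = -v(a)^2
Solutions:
 v(a) = -2/(C1 + sqrt(2)*a)


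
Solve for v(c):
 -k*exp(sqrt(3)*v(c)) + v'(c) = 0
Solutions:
 v(c) = sqrt(3)*(2*log(-1/(C1 + c*k)) - log(3))/6


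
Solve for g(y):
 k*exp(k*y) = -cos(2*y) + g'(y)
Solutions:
 g(y) = C1 + exp(k*y) + sin(2*y)/2


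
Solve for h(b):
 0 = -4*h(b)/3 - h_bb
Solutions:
 h(b) = C1*sin(2*sqrt(3)*b/3) + C2*cos(2*sqrt(3)*b/3)


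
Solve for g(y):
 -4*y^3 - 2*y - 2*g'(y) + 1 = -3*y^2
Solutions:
 g(y) = C1 - y^4/2 + y^3/2 - y^2/2 + y/2


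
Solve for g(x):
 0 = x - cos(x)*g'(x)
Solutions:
 g(x) = C1 + Integral(x/cos(x), x)


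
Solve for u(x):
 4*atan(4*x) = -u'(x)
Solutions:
 u(x) = C1 - 4*x*atan(4*x) + log(16*x^2 + 1)/2


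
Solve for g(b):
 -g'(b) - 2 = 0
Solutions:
 g(b) = C1 - 2*b


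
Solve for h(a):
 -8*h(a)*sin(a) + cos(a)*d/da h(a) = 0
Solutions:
 h(a) = C1/cos(a)^8


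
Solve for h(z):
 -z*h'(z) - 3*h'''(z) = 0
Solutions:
 h(z) = C1 + Integral(C2*airyai(-3^(2/3)*z/3) + C3*airybi(-3^(2/3)*z/3), z)


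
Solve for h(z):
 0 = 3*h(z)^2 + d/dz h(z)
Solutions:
 h(z) = 1/(C1 + 3*z)


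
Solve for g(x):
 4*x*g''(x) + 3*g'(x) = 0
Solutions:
 g(x) = C1 + C2*x^(1/4)


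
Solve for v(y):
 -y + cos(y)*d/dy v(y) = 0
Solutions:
 v(y) = C1 + Integral(y/cos(y), y)


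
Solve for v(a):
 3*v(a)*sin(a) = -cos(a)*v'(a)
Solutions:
 v(a) = C1*cos(a)^3


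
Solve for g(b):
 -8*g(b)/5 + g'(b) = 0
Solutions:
 g(b) = C1*exp(8*b/5)


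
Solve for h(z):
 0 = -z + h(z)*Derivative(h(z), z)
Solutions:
 h(z) = -sqrt(C1 + z^2)
 h(z) = sqrt(C1 + z^2)


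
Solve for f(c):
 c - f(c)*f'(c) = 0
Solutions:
 f(c) = -sqrt(C1 + c^2)
 f(c) = sqrt(C1 + c^2)


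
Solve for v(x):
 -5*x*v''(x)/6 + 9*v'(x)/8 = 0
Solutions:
 v(x) = C1 + C2*x^(47/20)


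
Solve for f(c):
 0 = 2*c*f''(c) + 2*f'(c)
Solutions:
 f(c) = C1 + C2*log(c)


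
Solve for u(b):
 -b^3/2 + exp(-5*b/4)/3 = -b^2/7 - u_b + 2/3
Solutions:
 u(b) = C1 + b^4/8 - b^3/21 + 2*b/3 + 4*exp(-5*b/4)/15


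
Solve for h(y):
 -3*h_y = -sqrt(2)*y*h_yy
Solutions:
 h(y) = C1 + C2*y^(1 + 3*sqrt(2)/2)


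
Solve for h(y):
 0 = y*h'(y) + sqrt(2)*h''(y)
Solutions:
 h(y) = C1 + C2*erf(2^(1/4)*y/2)


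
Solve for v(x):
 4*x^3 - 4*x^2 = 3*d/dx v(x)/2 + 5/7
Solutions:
 v(x) = C1 + 2*x^4/3 - 8*x^3/9 - 10*x/21


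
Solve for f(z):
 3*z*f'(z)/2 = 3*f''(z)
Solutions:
 f(z) = C1 + C2*erfi(z/2)


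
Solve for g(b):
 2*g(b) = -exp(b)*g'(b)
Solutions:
 g(b) = C1*exp(2*exp(-b))


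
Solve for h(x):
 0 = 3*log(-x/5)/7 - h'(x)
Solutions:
 h(x) = C1 + 3*x*log(-x)/7 + 3*x*(-log(5) - 1)/7


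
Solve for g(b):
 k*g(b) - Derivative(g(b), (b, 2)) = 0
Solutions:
 g(b) = C1*exp(-b*sqrt(k)) + C2*exp(b*sqrt(k))


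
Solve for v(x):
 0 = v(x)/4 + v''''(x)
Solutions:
 v(x) = (C1*sin(x/2) + C2*cos(x/2))*exp(-x/2) + (C3*sin(x/2) + C4*cos(x/2))*exp(x/2)


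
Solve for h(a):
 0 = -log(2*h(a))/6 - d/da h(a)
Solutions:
 6*Integral(1/(log(_y) + log(2)), (_y, h(a))) = C1 - a


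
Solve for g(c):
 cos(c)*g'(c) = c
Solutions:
 g(c) = C1 + Integral(c/cos(c), c)


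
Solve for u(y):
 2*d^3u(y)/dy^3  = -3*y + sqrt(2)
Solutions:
 u(y) = C1 + C2*y + C3*y^2 - y^4/16 + sqrt(2)*y^3/12


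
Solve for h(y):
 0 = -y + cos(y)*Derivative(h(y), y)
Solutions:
 h(y) = C1 + Integral(y/cos(y), y)


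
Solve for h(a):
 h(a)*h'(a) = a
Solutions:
 h(a) = -sqrt(C1 + a^2)
 h(a) = sqrt(C1 + a^2)


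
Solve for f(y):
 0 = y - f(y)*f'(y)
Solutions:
 f(y) = -sqrt(C1 + y^2)
 f(y) = sqrt(C1 + y^2)


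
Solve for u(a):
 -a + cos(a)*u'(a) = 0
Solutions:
 u(a) = C1 + Integral(a/cos(a), a)


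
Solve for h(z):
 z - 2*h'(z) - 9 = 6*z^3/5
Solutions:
 h(z) = C1 - 3*z^4/20 + z^2/4 - 9*z/2


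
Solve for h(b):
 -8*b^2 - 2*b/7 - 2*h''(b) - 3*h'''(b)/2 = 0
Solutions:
 h(b) = C1 + C2*b + C3*exp(-4*b/3) - b^4/3 + 41*b^3/42 - 123*b^2/56


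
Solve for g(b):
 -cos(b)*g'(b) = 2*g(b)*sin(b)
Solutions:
 g(b) = C1*cos(b)^2


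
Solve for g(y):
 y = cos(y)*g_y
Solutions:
 g(y) = C1 + Integral(y/cos(y), y)


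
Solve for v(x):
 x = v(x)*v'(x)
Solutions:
 v(x) = -sqrt(C1 + x^2)
 v(x) = sqrt(C1 + x^2)


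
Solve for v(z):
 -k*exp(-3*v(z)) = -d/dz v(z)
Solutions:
 v(z) = log(C1 + 3*k*z)/3
 v(z) = log((-3^(1/3) - 3^(5/6)*I)*(C1 + k*z)^(1/3)/2)
 v(z) = log((-3^(1/3) + 3^(5/6)*I)*(C1 + k*z)^(1/3)/2)


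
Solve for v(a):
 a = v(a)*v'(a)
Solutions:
 v(a) = -sqrt(C1 + a^2)
 v(a) = sqrt(C1 + a^2)


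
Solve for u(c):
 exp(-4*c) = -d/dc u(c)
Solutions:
 u(c) = C1 + exp(-4*c)/4


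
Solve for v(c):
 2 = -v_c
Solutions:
 v(c) = C1 - 2*c


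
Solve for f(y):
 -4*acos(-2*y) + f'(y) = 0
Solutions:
 f(y) = C1 + 4*y*acos(-2*y) + 2*sqrt(1 - 4*y^2)


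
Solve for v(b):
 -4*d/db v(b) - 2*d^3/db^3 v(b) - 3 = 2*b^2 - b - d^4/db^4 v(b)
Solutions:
 v(b) = C1 + C2*exp(b*(-2^(1/3)*(3*sqrt(105) + 31)^(1/3) - 2*2^(2/3)/(3*sqrt(105) + 31)^(1/3) + 4)/6)*sin(2^(1/3)*sqrt(3)*b*(-(3*sqrt(105) + 31)^(1/3) + 2*2^(1/3)/(3*sqrt(105) + 31)^(1/3))/6) + C3*exp(b*(-2^(1/3)*(3*sqrt(105) + 31)^(1/3) - 2*2^(2/3)/(3*sqrt(105) + 31)^(1/3) + 4)/6)*cos(2^(1/3)*sqrt(3)*b*(-(3*sqrt(105) + 31)^(1/3) + 2*2^(1/3)/(3*sqrt(105) + 31)^(1/3))/6) + C4*exp(b*(2*2^(2/3)/(3*sqrt(105) + 31)^(1/3) + 2 + 2^(1/3)*(3*sqrt(105) + 31)^(1/3))/3) - b^3/6 + b^2/8 - b/4


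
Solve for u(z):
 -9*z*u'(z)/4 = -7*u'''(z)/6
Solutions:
 u(z) = C1 + Integral(C2*airyai(3*14^(2/3)*z/14) + C3*airybi(3*14^(2/3)*z/14), z)


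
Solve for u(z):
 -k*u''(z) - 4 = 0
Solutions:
 u(z) = C1 + C2*z - 2*z^2/k


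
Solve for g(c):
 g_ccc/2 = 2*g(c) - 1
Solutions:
 g(c) = C3*exp(2^(2/3)*c) + (C1*sin(2^(2/3)*sqrt(3)*c/2) + C2*cos(2^(2/3)*sqrt(3)*c/2))*exp(-2^(2/3)*c/2) + 1/2


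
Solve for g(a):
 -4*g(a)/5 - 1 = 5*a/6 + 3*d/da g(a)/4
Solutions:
 g(a) = C1*exp(-16*a/15) - 25*a/24 - 35/128


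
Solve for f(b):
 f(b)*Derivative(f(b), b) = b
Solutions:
 f(b) = -sqrt(C1 + b^2)
 f(b) = sqrt(C1 + b^2)


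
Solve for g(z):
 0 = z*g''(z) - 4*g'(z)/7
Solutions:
 g(z) = C1 + C2*z^(11/7)


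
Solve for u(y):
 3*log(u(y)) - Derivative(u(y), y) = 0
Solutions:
 li(u(y)) = C1 + 3*y


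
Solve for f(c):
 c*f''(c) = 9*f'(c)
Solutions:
 f(c) = C1 + C2*c^10


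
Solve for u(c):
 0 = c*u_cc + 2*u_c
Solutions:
 u(c) = C1 + C2/c


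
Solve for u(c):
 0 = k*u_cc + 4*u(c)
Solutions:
 u(c) = C1*exp(-2*c*sqrt(-1/k)) + C2*exp(2*c*sqrt(-1/k))


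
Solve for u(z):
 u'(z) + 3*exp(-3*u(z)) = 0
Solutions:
 u(z) = log(C1 - 9*z)/3
 u(z) = log((-3^(1/3) - 3^(5/6)*I)*(C1 - 3*z)^(1/3)/2)
 u(z) = log((-3^(1/3) + 3^(5/6)*I)*(C1 - 3*z)^(1/3)/2)


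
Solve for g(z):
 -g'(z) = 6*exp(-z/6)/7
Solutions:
 g(z) = C1 + 36*exp(-z/6)/7


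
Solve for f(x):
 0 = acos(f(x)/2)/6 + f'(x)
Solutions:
 Integral(1/acos(_y/2), (_y, f(x))) = C1 - x/6


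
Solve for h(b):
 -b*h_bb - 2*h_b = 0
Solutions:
 h(b) = C1 + C2/b


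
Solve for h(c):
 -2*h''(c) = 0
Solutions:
 h(c) = C1 + C2*c


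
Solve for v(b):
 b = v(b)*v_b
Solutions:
 v(b) = -sqrt(C1 + b^2)
 v(b) = sqrt(C1 + b^2)


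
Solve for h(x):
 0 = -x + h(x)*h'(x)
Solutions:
 h(x) = -sqrt(C1 + x^2)
 h(x) = sqrt(C1 + x^2)


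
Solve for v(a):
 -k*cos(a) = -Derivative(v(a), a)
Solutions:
 v(a) = C1 + k*sin(a)


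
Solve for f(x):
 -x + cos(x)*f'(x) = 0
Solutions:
 f(x) = C1 + Integral(x/cos(x), x)


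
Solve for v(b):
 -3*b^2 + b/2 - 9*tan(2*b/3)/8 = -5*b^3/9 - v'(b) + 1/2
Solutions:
 v(b) = C1 - 5*b^4/36 + b^3 - b^2/4 + b/2 - 27*log(cos(2*b/3))/16


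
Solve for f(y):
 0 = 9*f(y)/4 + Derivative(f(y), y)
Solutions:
 f(y) = C1*exp(-9*y/4)


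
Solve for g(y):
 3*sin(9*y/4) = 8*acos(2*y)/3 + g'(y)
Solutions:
 g(y) = C1 - 8*y*acos(2*y)/3 + 4*sqrt(1 - 4*y^2)/3 - 4*cos(9*y/4)/3


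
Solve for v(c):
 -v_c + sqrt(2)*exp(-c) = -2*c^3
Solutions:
 v(c) = C1 + c^4/2 - sqrt(2)*exp(-c)


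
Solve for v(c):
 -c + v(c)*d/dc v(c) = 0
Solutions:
 v(c) = -sqrt(C1 + c^2)
 v(c) = sqrt(C1 + c^2)


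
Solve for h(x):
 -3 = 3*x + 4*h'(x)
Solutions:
 h(x) = C1 - 3*x^2/8 - 3*x/4


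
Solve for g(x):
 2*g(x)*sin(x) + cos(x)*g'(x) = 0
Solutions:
 g(x) = C1*cos(x)^2


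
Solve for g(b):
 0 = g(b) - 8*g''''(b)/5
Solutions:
 g(b) = C1*exp(-10^(1/4)*b/2) + C2*exp(10^(1/4)*b/2) + C3*sin(10^(1/4)*b/2) + C4*cos(10^(1/4)*b/2)


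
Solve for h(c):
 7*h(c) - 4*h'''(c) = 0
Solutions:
 h(c) = C3*exp(14^(1/3)*c/2) + (C1*sin(14^(1/3)*sqrt(3)*c/4) + C2*cos(14^(1/3)*sqrt(3)*c/4))*exp(-14^(1/3)*c/4)


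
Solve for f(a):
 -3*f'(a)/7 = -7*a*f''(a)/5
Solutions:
 f(a) = C1 + C2*a^(64/49)


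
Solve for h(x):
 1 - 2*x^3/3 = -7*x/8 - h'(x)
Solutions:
 h(x) = C1 + x^4/6 - 7*x^2/16 - x


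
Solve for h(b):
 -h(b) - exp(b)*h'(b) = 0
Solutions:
 h(b) = C1*exp(exp(-b))


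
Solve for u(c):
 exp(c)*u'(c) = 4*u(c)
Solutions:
 u(c) = C1*exp(-4*exp(-c))


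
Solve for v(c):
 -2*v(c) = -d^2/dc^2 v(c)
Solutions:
 v(c) = C1*exp(-sqrt(2)*c) + C2*exp(sqrt(2)*c)


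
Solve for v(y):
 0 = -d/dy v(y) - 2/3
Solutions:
 v(y) = C1 - 2*y/3


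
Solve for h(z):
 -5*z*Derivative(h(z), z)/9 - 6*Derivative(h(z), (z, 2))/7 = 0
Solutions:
 h(z) = C1 + C2*erf(sqrt(105)*z/18)


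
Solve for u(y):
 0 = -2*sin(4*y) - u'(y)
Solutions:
 u(y) = C1 + cos(4*y)/2


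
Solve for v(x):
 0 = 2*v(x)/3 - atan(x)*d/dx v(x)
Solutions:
 v(x) = C1*exp(2*Integral(1/atan(x), x)/3)


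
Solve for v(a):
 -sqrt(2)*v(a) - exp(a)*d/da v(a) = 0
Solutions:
 v(a) = C1*exp(sqrt(2)*exp(-a))


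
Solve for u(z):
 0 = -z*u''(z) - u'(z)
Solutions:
 u(z) = C1 + C2*log(z)


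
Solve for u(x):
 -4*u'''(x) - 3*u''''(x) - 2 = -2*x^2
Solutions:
 u(x) = C1 + C2*x + C3*x^2 + C4*exp(-4*x/3) + x^5/120 - x^4/32 + x^3/96


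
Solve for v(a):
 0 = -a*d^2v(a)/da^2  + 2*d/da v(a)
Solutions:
 v(a) = C1 + C2*a^3


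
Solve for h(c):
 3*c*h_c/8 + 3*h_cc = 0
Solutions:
 h(c) = C1 + C2*erf(c/4)


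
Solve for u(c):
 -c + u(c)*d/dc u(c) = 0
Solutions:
 u(c) = -sqrt(C1 + c^2)
 u(c) = sqrt(C1 + c^2)


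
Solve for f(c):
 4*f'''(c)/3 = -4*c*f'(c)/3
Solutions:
 f(c) = C1 + Integral(C2*airyai(-c) + C3*airybi(-c), c)


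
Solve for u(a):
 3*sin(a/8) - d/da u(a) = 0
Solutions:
 u(a) = C1 - 24*cos(a/8)


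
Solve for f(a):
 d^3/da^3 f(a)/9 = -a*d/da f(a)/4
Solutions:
 f(a) = C1 + Integral(C2*airyai(-2^(1/3)*3^(2/3)*a/2) + C3*airybi(-2^(1/3)*3^(2/3)*a/2), a)


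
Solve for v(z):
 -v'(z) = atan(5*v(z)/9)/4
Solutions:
 Integral(1/atan(5*_y/9), (_y, v(z))) = C1 - z/4


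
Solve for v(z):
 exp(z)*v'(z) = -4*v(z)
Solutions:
 v(z) = C1*exp(4*exp(-z))


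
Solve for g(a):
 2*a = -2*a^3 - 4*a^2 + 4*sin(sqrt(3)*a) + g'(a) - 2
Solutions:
 g(a) = C1 + a^4/2 + 4*a^3/3 + a^2 + 2*a + 4*sqrt(3)*cos(sqrt(3)*a)/3


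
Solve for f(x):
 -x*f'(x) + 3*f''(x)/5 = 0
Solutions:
 f(x) = C1 + C2*erfi(sqrt(30)*x/6)


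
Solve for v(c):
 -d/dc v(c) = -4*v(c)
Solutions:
 v(c) = C1*exp(4*c)


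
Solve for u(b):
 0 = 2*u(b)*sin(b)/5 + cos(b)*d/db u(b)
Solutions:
 u(b) = C1*cos(b)^(2/5)


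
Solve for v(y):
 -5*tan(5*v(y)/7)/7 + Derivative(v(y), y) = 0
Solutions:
 v(y) = -7*asin(C1*exp(25*y/49))/5 + 7*pi/5
 v(y) = 7*asin(C1*exp(25*y/49))/5


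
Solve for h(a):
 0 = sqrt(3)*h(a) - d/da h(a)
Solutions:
 h(a) = C1*exp(sqrt(3)*a)


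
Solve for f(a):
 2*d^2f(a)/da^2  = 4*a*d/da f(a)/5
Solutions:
 f(a) = C1 + C2*erfi(sqrt(5)*a/5)


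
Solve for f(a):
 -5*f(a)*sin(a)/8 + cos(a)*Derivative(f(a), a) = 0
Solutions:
 f(a) = C1/cos(a)^(5/8)


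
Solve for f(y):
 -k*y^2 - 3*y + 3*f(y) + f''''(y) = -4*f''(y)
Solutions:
 f(y) = C1*sin(y) + C2*sin(sqrt(3)*y) + C3*cos(y) + C4*cos(sqrt(3)*y) + k*y^2/3 - 8*k/9 + y


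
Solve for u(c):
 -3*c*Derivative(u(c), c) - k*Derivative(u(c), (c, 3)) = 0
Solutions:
 u(c) = C1 + Integral(C2*airyai(3^(1/3)*c*(-1/k)^(1/3)) + C3*airybi(3^(1/3)*c*(-1/k)^(1/3)), c)


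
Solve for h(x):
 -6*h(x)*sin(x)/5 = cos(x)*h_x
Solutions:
 h(x) = C1*cos(x)^(6/5)


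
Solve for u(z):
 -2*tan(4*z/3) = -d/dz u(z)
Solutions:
 u(z) = C1 - 3*log(cos(4*z/3))/2


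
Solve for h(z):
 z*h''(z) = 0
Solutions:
 h(z) = C1 + C2*z


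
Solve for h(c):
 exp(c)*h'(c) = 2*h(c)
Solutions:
 h(c) = C1*exp(-2*exp(-c))


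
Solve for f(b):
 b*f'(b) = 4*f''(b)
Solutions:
 f(b) = C1 + C2*erfi(sqrt(2)*b/4)


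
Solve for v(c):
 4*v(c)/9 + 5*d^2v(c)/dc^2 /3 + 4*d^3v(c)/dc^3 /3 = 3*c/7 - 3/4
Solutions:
 v(c) = C1*exp(c*(-10 + 25/(24*sqrt(269) + 413)^(1/3) + (24*sqrt(269) + 413)^(1/3))/24)*sin(sqrt(3)*c*(-(24*sqrt(269) + 413)^(1/3) + 25/(24*sqrt(269) + 413)^(1/3))/24) + C2*exp(c*(-10 + 25/(24*sqrt(269) + 413)^(1/3) + (24*sqrt(269) + 413)^(1/3))/24)*cos(sqrt(3)*c*(-(24*sqrt(269) + 413)^(1/3) + 25/(24*sqrt(269) + 413)^(1/3))/24) + C3*exp(-c*(25/(24*sqrt(269) + 413)^(1/3) + 5 + (24*sqrt(269) + 413)^(1/3))/12) + 27*c/28 - 27/16


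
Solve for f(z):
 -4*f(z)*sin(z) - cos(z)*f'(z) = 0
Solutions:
 f(z) = C1*cos(z)^4


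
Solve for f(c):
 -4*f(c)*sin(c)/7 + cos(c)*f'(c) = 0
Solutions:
 f(c) = C1/cos(c)^(4/7)


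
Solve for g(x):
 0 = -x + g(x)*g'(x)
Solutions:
 g(x) = -sqrt(C1 + x^2)
 g(x) = sqrt(C1 + x^2)


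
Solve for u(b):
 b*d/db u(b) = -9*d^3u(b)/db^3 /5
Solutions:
 u(b) = C1 + Integral(C2*airyai(-15^(1/3)*b/3) + C3*airybi(-15^(1/3)*b/3), b)


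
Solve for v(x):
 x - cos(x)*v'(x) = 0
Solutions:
 v(x) = C1 + Integral(x/cos(x), x)


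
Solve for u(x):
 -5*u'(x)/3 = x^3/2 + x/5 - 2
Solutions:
 u(x) = C1 - 3*x^4/40 - 3*x^2/50 + 6*x/5


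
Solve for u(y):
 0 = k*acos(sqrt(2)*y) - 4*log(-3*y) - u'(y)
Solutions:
 u(y) = C1 + k*(y*acos(sqrt(2)*y) - sqrt(2)*sqrt(1 - 2*y^2)/2) - 4*y*log(-y) - 4*y*log(3) + 4*y


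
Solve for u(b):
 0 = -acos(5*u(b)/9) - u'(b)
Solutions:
 Integral(1/acos(5*_y/9), (_y, u(b))) = C1 - b


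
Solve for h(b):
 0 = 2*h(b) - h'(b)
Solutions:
 h(b) = C1*exp(2*b)


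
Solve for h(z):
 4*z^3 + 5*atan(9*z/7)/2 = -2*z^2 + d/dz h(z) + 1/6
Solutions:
 h(z) = C1 + z^4 + 2*z^3/3 + 5*z*atan(9*z/7)/2 - z/6 - 35*log(81*z^2 + 49)/36


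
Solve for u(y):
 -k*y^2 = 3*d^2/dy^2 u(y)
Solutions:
 u(y) = C1 + C2*y - k*y^4/36


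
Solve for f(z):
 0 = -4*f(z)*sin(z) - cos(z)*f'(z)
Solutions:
 f(z) = C1*cos(z)^4


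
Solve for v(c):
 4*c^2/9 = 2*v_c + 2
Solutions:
 v(c) = C1 + 2*c^3/27 - c


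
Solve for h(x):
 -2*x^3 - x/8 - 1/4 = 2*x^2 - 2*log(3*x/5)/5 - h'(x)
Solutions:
 h(x) = C1 + x^4/2 + 2*x^3/3 + x^2/16 - 2*x*log(x)/5 - 2*x*log(3)/5 + 2*x*log(5)/5 + 13*x/20


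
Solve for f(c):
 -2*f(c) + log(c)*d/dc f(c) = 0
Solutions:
 f(c) = C1*exp(2*li(c))


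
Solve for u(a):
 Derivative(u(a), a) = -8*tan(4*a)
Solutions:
 u(a) = C1 + 2*log(cos(4*a))


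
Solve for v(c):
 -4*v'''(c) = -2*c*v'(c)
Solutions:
 v(c) = C1 + Integral(C2*airyai(2^(2/3)*c/2) + C3*airybi(2^(2/3)*c/2), c)


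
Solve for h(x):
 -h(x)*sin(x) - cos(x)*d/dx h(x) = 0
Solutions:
 h(x) = C1*cos(x)


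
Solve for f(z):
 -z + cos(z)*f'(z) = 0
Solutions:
 f(z) = C1 + Integral(z/cos(z), z)


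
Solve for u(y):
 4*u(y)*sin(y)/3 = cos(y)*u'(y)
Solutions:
 u(y) = C1/cos(y)^(4/3)


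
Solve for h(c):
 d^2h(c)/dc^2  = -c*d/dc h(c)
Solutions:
 h(c) = C1 + C2*erf(sqrt(2)*c/2)


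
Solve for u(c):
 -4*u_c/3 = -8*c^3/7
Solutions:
 u(c) = C1 + 3*c^4/14


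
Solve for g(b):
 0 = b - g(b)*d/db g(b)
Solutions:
 g(b) = -sqrt(C1 + b^2)
 g(b) = sqrt(C1 + b^2)


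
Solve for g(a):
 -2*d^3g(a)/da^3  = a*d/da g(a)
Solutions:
 g(a) = C1 + Integral(C2*airyai(-2^(2/3)*a/2) + C3*airybi(-2^(2/3)*a/2), a)


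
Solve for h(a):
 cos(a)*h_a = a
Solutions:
 h(a) = C1 + Integral(a/cos(a), a)


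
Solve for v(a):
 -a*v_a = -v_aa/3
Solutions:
 v(a) = C1 + C2*erfi(sqrt(6)*a/2)


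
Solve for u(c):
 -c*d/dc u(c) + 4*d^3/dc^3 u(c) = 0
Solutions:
 u(c) = C1 + Integral(C2*airyai(2^(1/3)*c/2) + C3*airybi(2^(1/3)*c/2), c)


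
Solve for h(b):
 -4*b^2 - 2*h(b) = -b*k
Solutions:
 h(b) = b*(-4*b + k)/2


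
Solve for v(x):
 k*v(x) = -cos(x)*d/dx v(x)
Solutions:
 v(x) = C1*exp(k*(log(sin(x) - 1) - log(sin(x) + 1))/2)


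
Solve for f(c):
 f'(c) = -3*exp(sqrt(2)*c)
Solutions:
 f(c) = C1 - 3*sqrt(2)*exp(sqrt(2)*c)/2


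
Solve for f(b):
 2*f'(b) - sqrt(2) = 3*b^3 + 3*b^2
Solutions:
 f(b) = C1 + 3*b^4/8 + b^3/2 + sqrt(2)*b/2


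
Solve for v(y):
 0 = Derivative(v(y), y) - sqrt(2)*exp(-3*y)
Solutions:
 v(y) = C1 - sqrt(2)*exp(-3*y)/3


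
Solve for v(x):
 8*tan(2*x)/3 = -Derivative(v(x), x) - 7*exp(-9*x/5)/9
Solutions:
 v(x) = C1 - 2*log(tan(2*x)^2 + 1)/3 + 35*exp(-9*x/5)/81


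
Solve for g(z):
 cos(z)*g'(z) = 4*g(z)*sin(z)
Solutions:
 g(z) = C1/cos(z)^4


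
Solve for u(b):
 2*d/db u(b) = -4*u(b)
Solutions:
 u(b) = C1*exp(-2*b)


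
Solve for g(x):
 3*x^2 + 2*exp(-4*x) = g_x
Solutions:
 g(x) = C1 + x^3 - exp(-4*x)/2


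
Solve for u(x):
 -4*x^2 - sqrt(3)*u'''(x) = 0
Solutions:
 u(x) = C1 + C2*x + C3*x^2 - sqrt(3)*x^5/45


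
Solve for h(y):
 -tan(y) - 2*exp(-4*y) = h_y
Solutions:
 h(y) = C1 - log(tan(y)^2 + 1)/2 + exp(-4*y)/2


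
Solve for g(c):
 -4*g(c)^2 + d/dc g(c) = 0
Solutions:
 g(c) = -1/(C1 + 4*c)


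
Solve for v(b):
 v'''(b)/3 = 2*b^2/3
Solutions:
 v(b) = C1 + C2*b + C3*b^2 + b^5/30


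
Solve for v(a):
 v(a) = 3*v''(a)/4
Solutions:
 v(a) = C1*exp(-2*sqrt(3)*a/3) + C2*exp(2*sqrt(3)*a/3)


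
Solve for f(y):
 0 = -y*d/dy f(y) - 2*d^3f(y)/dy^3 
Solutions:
 f(y) = C1 + Integral(C2*airyai(-2^(2/3)*y/2) + C3*airybi(-2^(2/3)*y/2), y)


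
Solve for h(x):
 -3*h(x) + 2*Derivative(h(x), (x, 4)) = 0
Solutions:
 h(x) = C1*exp(-2^(3/4)*3^(1/4)*x/2) + C2*exp(2^(3/4)*3^(1/4)*x/2) + C3*sin(2^(3/4)*3^(1/4)*x/2) + C4*cos(2^(3/4)*3^(1/4)*x/2)


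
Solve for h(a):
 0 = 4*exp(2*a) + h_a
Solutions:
 h(a) = C1 - 2*exp(2*a)


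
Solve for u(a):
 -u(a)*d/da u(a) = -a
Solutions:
 u(a) = -sqrt(C1 + a^2)
 u(a) = sqrt(C1 + a^2)


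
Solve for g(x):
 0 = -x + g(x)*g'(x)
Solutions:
 g(x) = -sqrt(C1 + x^2)
 g(x) = sqrt(C1 + x^2)


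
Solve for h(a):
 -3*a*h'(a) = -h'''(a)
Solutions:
 h(a) = C1 + Integral(C2*airyai(3^(1/3)*a) + C3*airybi(3^(1/3)*a), a)


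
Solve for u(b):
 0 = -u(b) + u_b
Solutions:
 u(b) = C1*exp(b)


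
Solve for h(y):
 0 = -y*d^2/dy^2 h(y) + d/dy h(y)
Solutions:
 h(y) = C1 + C2*y^2


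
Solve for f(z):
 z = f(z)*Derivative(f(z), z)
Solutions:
 f(z) = -sqrt(C1 + z^2)
 f(z) = sqrt(C1 + z^2)


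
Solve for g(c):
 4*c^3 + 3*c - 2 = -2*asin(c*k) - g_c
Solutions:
 g(c) = C1 - c^4 - 3*c^2/2 + 2*c - 2*Piecewise((c*asin(c*k) + sqrt(-c^2*k^2 + 1)/k, Ne(k, 0)), (0, True))


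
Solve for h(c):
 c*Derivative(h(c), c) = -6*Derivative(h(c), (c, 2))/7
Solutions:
 h(c) = C1 + C2*erf(sqrt(21)*c/6)


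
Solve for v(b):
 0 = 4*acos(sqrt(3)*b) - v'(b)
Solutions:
 v(b) = C1 + 4*b*acos(sqrt(3)*b) - 4*sqrt(3)*sqrt(1 - 3*b^2)/3


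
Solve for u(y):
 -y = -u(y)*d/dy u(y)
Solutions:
 u(y) = -sqrt(C1 + y^2)
 u(y) = sqrt(C1 + y^2)


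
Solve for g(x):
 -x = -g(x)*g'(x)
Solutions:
 g(x) = -sqrt(C1 + x^2)
 g(x) = sqrt(C1 + x^2)


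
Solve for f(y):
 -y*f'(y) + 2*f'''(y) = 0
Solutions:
 f(y) = C1 + Integral(C2*airyai(2^(2/3)*y/2) + C3*airybi(2^(2/3)*y/2), y)


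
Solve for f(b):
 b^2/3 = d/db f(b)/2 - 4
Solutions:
 f(b) = C1 + 2*b^3/9 + 8*b


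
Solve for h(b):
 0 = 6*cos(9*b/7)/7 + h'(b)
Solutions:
 h(b) = C1 - 2*sin(9*b/7)/3


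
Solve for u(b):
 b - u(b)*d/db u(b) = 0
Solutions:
 u(b) = -sqrt(C1 + b^2)
 u(b) = sqrt(C1 + b^2)


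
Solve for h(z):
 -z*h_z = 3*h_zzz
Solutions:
 h(z) = C1 + Integral(C2*airyai(-3^(2/3)*z/3) + C3*airybi(-3^(2/3)*z/3), z)


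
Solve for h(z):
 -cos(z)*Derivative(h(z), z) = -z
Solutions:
 h(z) = C1 + Integral(z/cos(z), z)


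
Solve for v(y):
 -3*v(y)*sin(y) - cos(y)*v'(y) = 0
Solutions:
 v(y) = C1*cos(y)^3


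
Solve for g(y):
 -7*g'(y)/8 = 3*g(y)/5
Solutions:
 g(y) = C1*exp(-24*y/35)


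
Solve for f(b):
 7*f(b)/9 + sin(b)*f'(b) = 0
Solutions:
 f(b) = C1*(cos(b) + 1)^(7/18)/(cos(b) - 1)^(7/18)


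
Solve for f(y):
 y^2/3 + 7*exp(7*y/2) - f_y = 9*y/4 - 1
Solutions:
 f(y) = C1 + y^3/9 - 9*y^2/8 + y + 2*exp(7*y/2)


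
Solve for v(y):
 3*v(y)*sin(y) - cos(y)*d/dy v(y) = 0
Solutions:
 v(y) = C1/cos(y)^3


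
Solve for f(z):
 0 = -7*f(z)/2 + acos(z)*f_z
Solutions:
 f(z) = C1*exp(7*Integral(1/acos(z), z)/2)


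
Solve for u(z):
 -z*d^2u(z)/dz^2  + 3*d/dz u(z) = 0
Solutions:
 u(z) = C1 + C2*z^4


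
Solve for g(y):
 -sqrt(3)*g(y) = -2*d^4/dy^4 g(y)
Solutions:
 g(y) = C1*exp(-2^(3/4)*3^(1/8)*y/2) + C2*exp(2^(3/4)*3^(1/8)*y/2) + C3*sin(2^(3/4)*3^(1/8)*y/2) + C4*cos(2^(3/4)*3^(1/8)*y/2)


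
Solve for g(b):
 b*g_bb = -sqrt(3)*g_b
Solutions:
 g(b) = C1 + C2*b^(1 - sqrt(3))


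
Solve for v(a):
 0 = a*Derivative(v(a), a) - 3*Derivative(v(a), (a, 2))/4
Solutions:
 v(a) = C1 + C2*erfi(sqrt(6)*a/3)


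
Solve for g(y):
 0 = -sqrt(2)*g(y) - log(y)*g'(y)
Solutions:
 g(y) = C1*exp(-sqrt(2)*li(y))


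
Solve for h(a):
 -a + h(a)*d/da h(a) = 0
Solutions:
 h(a) = -sqrt(C1 + a^2)
 h(a) = sqrt(C1 + a^2)


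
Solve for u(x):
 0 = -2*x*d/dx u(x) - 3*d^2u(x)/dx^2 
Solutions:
 u(x) = C1 + C2*erf(sqrt(3)*x/3)


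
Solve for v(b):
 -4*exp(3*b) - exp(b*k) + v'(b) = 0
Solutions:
 v(b) = C1 + 4*exp(3*b)/3 + exp(b*k)/k


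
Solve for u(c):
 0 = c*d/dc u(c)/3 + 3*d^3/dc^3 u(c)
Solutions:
 u(c) = C1 + Integral(C2*airyai(-3^(1/3)*c/3) + C3*airybi(-3^(1/3)*c/3), c)


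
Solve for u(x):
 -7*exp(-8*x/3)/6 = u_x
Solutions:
 u(x) = C1 + 7*exp(-8*x/3)/16


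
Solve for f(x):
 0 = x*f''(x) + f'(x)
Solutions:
 f(x) = C1 + C2*log(x)


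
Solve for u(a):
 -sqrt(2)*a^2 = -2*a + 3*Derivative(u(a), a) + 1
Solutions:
 u(a) = C1 - sqrt(2)*a^3/9 + a^2/3 - a/3


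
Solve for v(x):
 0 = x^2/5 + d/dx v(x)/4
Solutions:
 v(x) = C1 - 4*x^3/15


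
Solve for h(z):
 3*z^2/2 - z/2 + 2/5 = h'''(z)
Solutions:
 h(z) = C1 + C2*z + C3*z^2 + z^5/40 - z^4/48 + z^3/15


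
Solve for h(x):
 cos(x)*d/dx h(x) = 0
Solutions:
 h(x) = C1


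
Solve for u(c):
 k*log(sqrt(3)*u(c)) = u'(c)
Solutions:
 Integral(1/(2*log(_y) + log(3)), (_y, u(c))) = C1 + c*k/2


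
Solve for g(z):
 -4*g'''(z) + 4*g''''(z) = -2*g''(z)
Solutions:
 g(z) = C1 + C2*z + (C3*sin(z/2) + C4*cos(z/2))*exp(z/2)


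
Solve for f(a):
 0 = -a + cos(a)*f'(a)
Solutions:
 f(a) = C1 + Integral(a/cos(a), a)


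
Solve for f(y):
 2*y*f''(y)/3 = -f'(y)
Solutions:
 f(y) = C1 + C2/sqrt(y)


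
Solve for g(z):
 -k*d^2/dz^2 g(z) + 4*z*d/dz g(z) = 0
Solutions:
 g(z) = C1 + C2*erf(sqrt(2)*z*sqrt(-1/k))/sqrt(-1/k)


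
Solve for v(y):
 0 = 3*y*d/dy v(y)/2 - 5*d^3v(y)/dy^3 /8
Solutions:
 v(y) = C1 + Integral(C2*airyai(12^(1/3)*5^(2/3)*y/5) + C3*airybi(12^(1/3)*5^(2/3)*y/5), y)


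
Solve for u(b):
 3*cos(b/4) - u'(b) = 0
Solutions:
 u(b) = C1 + 12*sin(b/4)


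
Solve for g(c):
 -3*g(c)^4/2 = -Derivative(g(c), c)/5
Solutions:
 g(c) = 2^(1/3)*(-1/(C1 + 45*c))^(1/3)
 g(c) = 2^(1/3)*(-1/(C1 + 15*c))^(1/3)*(-3^(2/3) - 3*3^(1/6)*I)/6
 g(c) = 2^(1/3)*(-1/(C1 + 15*c))^(1/3)*(-3^(2/3) + 3*3^(1/6)*I)/6


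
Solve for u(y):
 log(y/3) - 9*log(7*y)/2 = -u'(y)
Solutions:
 u(y) = C1 + 7*y*log(y)/2 - 7*y/2 + y*log(7)/2 + y*log(7203)


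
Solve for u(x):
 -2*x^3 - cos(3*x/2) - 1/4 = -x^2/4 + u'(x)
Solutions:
 u(x) = C1 - x^4/2 + x^3/12 - x/4 - 2*sin(3*x/2)/3


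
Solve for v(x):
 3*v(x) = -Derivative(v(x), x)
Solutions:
 v(x) = C1*exp(-3*x)


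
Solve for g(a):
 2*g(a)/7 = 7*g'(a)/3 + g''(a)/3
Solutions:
 g(a) = C1*exp(a*(-49 + sqrt(2569))/14) + C2*exp(-a*(49 + sqrt(2569))/14)


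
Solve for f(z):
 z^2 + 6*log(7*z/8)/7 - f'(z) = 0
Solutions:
 f(z) = C1 + z^3/3 + 6*z*log(z)/7 - 18*z*log(2)/7 - 6*z/7 + 6*z*log(7)/7


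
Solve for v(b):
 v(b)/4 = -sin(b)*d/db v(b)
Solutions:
 v(b) = C1*(cos(b) + 1)^(1/8)/(cos(b) - 1)^(1/8)


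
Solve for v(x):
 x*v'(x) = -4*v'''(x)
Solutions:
 v(x) = C1 + Integral(C2*airyai(-2^(1/3)*x/2) + C3*airybi(-2^(1/3)*x/2), x)


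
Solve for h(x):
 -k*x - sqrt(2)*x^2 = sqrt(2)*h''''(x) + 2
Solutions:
 h(x) = C1 + C2*x + C3*x^2 + C4*x^3 - sqrt(2)*k*x^5/240 - x^6/360 - sqrt(2)*x^4/24


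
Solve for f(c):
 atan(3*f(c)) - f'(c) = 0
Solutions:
 Integral(1/atan(3*_y), (_y, f(c))) = C1 + c


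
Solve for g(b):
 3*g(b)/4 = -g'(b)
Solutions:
 g(b) = C1*exp(-3*b/4)


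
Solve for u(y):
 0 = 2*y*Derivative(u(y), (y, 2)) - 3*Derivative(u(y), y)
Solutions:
 u(y) = C1 + C2*y^(5/2)


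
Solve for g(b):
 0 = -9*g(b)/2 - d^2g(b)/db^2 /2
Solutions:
 g(b) = C1*sin(3*b) + C2*cos(3*b)


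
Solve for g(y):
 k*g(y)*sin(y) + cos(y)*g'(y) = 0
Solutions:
 g(y) = C1*exp(k*log(cos(y)))


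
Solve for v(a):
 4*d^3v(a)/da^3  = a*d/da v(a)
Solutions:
 v(a) = C1 + Integral(C2*airyai(2^(1/3)*a/2) + C3*airybi(2^(1/3)*a/2), a)


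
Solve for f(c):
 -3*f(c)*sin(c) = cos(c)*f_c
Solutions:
 f(c) = C1*cos(c)^3


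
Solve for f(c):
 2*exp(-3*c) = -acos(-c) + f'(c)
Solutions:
 f(c) = C1 + c*acos(-c) + sqrt(1 - c^2) - 2*exp(-3*c)/3


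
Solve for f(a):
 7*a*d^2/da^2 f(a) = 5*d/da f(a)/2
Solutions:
 f(a) = C1 + C2*a^(19/14)


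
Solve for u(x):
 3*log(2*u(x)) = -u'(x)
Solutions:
 Integral(1/(log(_y) + log(2)), (_y, u(x)))/3 = C1 - x


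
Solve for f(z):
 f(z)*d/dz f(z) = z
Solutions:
 f(z) = -sqrt(C1 + z^2)
 f(z) = sqrt(C1 + z^2)


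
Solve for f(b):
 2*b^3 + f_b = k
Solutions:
 f(b) = C1 - b^4/2 + b*k


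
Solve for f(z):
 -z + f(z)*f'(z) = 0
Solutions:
 f(z) = -sqrt(C1 + z^2)
 f(z) = sqrt(C1 + z^2)


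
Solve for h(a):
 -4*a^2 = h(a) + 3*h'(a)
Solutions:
 h(a) = C1*exp(-a/3) - 4*a^2 + 24*a - 72


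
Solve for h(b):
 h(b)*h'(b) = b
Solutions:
 h(b) = -sqrt(C1 + b^2)
 h(b) = sqrt(C1 + b^2)


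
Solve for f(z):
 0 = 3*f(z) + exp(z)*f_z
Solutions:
 f(z) = C1*exp(3*exp(-z))


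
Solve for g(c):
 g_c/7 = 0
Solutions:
 g(c) = C1


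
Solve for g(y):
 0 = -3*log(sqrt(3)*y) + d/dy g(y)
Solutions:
 g(y) = C1 + 3*y*log(y) - 3*y + 3*y*log(3)/2


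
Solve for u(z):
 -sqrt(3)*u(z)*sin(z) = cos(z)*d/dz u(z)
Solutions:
 u(z) = C1*cos(z)^(sqrt(3))


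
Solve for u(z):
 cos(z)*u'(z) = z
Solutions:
 u(z) = C1 + Integral(z/cos(z), z)


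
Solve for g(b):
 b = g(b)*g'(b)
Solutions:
 g(b) = -sqrt(C1 + b^2)
 g(b) = sqrt(C1 + b^2)


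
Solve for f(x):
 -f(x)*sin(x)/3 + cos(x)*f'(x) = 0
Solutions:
 f(x) = C1/cos(x)^(1/3)


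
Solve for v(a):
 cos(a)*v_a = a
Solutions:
 v(a) = C1 + Integral(a/cos(a), a)


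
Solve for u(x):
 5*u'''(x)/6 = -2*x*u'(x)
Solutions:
 u(x) = C1 + Integral(C2*airyai(-12^(1/3)*5^(2/3)*x/5) + C3*airybi(-12^(1/3)*5^(2/3)*x/5), x)


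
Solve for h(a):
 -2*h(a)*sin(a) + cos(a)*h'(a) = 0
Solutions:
 h(a) = C1/cos(a)^2


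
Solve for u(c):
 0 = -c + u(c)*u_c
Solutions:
 u(c) = -sqrt(C1 + c^2)
 u(c) = sqrt(C1 + c^2)


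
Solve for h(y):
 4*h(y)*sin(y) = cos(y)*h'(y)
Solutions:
 h(y) = C1/cos(y)^4


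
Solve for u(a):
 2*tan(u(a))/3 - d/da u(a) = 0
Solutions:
 u(a) = pi - asin(C1*exp(2*a/3))
 u(a) = asin(C1*exp(2*a/3))


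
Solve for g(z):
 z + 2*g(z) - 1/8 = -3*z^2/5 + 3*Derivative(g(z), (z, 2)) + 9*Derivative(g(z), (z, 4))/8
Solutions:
 g(z) = C1*exp(-2*sqrt(3)*z*sqrt(-1 + sqrt(2))/3) + C2*exp(2*sqrt(3)*z*sqrt(-1 + sqrt(2))/3) + C3*sin(2*sqrt(3)*z*sqrt(1 + sqrt(2))/3) + C4*cos(2*sqrt(3)*z*sqrt(1 + sqrt(2))/3) - 3*z^2/10 - z/2 - 67/80


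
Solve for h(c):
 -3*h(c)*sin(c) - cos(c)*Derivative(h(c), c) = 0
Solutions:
 h(c) = C1*cos(c)^3


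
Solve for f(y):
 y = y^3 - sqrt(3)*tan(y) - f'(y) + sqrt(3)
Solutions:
 f(y) = C1 + y^4/4 - y^2/2 + sqrt(3)*y + sqrt(3)*log(cos(y))


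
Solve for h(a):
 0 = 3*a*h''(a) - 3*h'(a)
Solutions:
 h(a) = C1 + C2*a^2


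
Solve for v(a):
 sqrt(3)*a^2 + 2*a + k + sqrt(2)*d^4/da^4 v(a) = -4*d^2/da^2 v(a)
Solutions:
 v(a) = C1 + C2*a + C3*sin(2^(3/4)*a) + C4*cos(2^(3/4)*a) - sqrt(3)*a^4/48 - a^3/12 + a^2*(-2*k + sqrt(6))/16


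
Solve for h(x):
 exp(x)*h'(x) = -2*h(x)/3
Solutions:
 h(x) = C1*exp(2*exp(-x)/3)


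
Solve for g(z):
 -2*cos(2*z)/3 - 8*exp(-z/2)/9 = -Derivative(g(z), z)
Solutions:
 g(z) = C1 + sin(2*z)/3 - 16*exp(-z/2)/9


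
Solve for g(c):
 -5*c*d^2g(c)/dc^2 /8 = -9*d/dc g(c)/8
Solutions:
 g(c) = C1 + C2*c^(14/5)


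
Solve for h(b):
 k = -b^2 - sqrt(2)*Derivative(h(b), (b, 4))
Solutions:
 h(b) = C1 + C2*b + C3*b^2 + C4*b^3 - sqrt(2)*b^6/720 - sqrt(2)*b^4*k/48


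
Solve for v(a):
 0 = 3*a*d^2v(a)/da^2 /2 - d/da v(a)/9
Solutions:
 v(a) = C1 + C2*a^(29/27)


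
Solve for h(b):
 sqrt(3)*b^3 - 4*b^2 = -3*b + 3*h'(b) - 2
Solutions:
 h(b) = C1 + sqrt(3)*b^4/12 - 4*b^3/9 + b^2/2 + 2*b/3


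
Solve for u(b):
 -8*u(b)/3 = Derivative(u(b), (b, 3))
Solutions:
 u(b) = C3*exp(-2*3^(2/3)*b/3) + (C1*sin(3^(1/6)*b) + C2*cos(3^(1/6)*b))*exp(3^(2/3)*b/3)


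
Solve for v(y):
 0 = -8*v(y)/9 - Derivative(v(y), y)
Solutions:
 v(y) = C1*exp(-8*y/9)


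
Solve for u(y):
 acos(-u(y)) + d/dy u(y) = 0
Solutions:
 Integral(1/acos(-_y), (_y, u(y))) = C1 - y


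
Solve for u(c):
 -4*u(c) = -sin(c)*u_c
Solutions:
 u(c) = C1*(cos(c)^2 - 2*cos(c) + 1)/(cos(c)^2 + 2*cos(c) + 1)


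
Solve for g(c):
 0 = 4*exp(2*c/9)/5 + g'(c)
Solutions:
 g(c) = C1 - 18*exp(2*c/9)/5


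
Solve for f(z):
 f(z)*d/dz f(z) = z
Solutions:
 f(z) = -sqrt(C1 + z^2)
 f(z) = sqrt(C1 + z^2)


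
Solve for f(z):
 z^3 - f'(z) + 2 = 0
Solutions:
 f(z) = C1 + z^4/4 + 2*z


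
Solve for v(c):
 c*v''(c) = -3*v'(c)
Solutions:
 v(c) = C1 + C2/c^2


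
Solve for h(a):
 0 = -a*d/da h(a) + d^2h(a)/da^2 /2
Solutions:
 h(a) = C1 + C2*erfi(a)


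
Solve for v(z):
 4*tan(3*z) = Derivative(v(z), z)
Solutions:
 v(z) = C1 - 4*log(cos(3*z))/3


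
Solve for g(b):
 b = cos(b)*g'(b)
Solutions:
 g(b) = C1 + Integral(b/cos(b), b)


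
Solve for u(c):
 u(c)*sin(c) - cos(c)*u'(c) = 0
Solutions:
 u(c) = C1/cos(c)


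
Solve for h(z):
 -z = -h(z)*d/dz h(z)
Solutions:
 h(z) = -sqrt(C1 + z^2)
 h(z) = sqrt(C1 + z^2)


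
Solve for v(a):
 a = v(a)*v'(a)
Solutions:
 v(a) = -sqrt(C1 + a^2)
 v(a) = sqrt(C1 + a^2)


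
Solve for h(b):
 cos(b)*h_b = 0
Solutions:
 h(b) = C1


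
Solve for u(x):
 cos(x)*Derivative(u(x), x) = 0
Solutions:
 u(x) = C1


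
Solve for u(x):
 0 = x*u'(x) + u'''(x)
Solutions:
 u(x) = C1 + Integral(C2*airyai(-x) + C3*airybi(-x), x)


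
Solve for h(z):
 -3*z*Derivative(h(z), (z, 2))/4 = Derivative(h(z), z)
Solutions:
 h(z) = C1 + C2/z^(1/3)


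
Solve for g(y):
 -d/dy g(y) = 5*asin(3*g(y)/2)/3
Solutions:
 Integral(1/asin(3*_y/2), (_y, g(y))) = C1 - 5*y/3


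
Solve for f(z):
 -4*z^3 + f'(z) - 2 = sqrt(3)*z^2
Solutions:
 f(z) = C1 + z^4 + sqrt(3)*z^3/3 + 2*z


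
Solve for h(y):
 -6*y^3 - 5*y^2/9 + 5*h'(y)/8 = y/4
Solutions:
 h(y) = C1 + 12*y^4/5 + 8*y^3/27 + y^2/5


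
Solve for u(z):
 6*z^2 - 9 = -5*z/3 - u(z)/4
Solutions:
 u(z) = -24*z^2 - 20*z/3 + 36


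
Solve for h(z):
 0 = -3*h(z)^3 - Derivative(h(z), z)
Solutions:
 h(z) = -sqrt(2)*sqrt(-1/(C1 - 3*z))/2
 h(z) = sqrt(2)*sqrt(-1/(C1 - 3*z))/2


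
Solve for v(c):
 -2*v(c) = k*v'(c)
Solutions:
 v(c) = C1*exp(-2*c/k)


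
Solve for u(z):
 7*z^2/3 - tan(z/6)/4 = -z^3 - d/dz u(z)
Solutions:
 u(z) = C1 - z^4/4 - 7*z^3/9 - 3*log(cos(z/6))/2


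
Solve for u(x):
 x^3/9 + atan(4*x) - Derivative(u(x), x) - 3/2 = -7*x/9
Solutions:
 u(x) = C1 + x^4/36 + 7*x^2/18 + x*atan(4*x) - 3*x/2 - log(16*x^2 + 1)/8


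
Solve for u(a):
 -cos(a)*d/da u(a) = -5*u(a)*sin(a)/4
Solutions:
 u(a) = C1/cos(a)^(5/4)


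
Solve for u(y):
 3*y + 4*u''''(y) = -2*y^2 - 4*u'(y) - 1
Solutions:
 u(y) = C1 + C4*exp(-y) - y^3/6 - 3*y^2/8 - y/4 + (C2*sin(sqrt(3)*y/2) + C3*cos(sqrt(3)*y/2))*exp(y/2)


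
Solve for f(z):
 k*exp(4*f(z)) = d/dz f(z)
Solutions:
 f(z) = log(-(-1/(C1 + 4*k*z))^(1/4))
 f(z) = log(-1/(C1 + 4*k*z))/4
 f(z) = log(-I*(-1/(C1 + 4*k*z))^(1/4))
 f(z) = log(I*(-1/(C1 + 4*k*z))^(1/4))


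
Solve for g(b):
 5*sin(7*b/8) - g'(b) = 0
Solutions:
 g(b) = C1 - 40*cos(7*b/8)/7


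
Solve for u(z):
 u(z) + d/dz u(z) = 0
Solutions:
 u(z) = C1*exp(-z)


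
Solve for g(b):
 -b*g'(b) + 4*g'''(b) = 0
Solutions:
 g(b) = C1 + Integral(C2*airyai(2^(1/3)*b/2) + C3*airybi(2^(1/3)*b/2), b)


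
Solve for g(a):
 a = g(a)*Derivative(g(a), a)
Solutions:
 g(a) = -sqrt(C1 + a^2)
 g(a) = sqrt(C1 + a^2)


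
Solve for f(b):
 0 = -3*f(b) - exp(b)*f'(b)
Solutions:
 f(b) = C1*exp(3*exp(-b))


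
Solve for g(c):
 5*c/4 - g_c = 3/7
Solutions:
 g(c) = C1 + 5*c^2/8 - 3*c/7


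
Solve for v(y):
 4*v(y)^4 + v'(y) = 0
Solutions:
 v(y) = (-3^(2/3) - 3*3^(1/6)*I)*(1/(C1 + 4*y))^(1/3)/6
 v(y) = (-3^(2/3) + 3*3^(1/6)*I)*(1/(C1 + 4*y))^(1/3)/6
 v(y) = (1/(C1 + 12*y))^(1/3)


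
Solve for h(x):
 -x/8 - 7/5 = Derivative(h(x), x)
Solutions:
 h(x) = C1 - x^2/16 - 7*x/5


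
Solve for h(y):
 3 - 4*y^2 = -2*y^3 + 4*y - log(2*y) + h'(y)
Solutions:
 h(y) = C1 + y^4/2 - 4*y^3/3 - 2*y^2 + y*log(y) + y*log(2) + 2*y


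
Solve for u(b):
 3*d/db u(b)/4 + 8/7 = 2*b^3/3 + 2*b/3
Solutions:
 u(b) = C1 + 2*b^4/9 + 4*b^2/9 - 32*b/21


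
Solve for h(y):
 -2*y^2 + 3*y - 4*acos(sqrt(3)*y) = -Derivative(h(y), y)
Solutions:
 h(y) = C1 + 2*y^3/3 - 3*y^2/2 + 4*y*acos(sqrt(3)*y) - 4*sqrt(3)*sqrt(1 - 3*y^2)/3


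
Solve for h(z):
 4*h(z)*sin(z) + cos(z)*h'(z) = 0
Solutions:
 h(z) = C1*cos(z)^4


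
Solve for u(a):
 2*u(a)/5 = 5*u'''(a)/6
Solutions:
 u(a) = C3*exp(60^(1/3)*a/5) + (C1*sin(20^(1/3)*3^(5/6)*a/10) + C2*cos(20^(1/3)*3^(5/6)*a/10))*exp(-60^(1/3)*a/10)


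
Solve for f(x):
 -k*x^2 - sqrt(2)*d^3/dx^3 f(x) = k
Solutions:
 f(x) = C1 + C2*x + C3*x^2 - sqrt(2)*k*x^5/120 - sqrt(2)*k*x^3/12


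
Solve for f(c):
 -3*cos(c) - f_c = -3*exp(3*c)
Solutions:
 f(c) = C1 + exp(3*c) - 3*sin(c)


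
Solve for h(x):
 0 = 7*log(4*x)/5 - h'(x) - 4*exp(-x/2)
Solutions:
 h(x) = C1 + 7*x*log(x)/5 + 7*x*(-1 + 2*log(2))/5 + 8*exp(-x/2)


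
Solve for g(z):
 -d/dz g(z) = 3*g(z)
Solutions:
 g(z) = C1*exp(-3*z)


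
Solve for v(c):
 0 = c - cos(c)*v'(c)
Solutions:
 v(c) = C1 + Integral(c/cos(c), c)


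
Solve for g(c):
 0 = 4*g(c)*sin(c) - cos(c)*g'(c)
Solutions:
 g(c) = C1/cos(c)^4


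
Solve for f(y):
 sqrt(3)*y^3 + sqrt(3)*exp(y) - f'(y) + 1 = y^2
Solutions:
 f(y) = C1 + sqrt(3)*y^4/4 - y^3/3 + y + sqrt(3)*exp(y)


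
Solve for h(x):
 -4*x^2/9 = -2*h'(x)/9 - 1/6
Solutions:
 h(x) = C1 + 2*x^3/3 - 3*x/4


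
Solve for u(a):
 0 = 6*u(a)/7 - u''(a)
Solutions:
 u(a) = C1*exp(-sqrt(42)*a/7) + C2*exp(sqrt(42)*a/7)


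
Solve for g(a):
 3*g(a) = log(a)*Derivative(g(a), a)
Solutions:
 g(a) = C1*exp(3*li(a))


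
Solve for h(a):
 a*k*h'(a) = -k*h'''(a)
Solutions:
 h(a) = C1 + Integral(C2*airyai(-a) + C3*airybi(-a), a)


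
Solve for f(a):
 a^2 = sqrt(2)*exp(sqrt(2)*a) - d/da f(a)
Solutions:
 f(a) = C1 - a^3/3 + exp(sqrt(2)*a)


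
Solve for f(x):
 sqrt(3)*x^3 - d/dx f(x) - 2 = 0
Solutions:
 f(x) = C1 + sqrt(3)*x^4/4 - 2*x


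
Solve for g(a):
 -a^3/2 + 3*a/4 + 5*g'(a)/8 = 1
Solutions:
 g(a) = C1 + a^4/5 - 3*a^2/5 + 8*a/5


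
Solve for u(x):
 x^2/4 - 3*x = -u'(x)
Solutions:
 u(x) = C1 - x^3/12 + 3*x^2/2


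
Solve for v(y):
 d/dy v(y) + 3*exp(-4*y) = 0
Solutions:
 v(y) = C1 + 3*exp(-4*y)/4


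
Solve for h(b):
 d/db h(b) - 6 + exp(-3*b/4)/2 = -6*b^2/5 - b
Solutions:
 h(b) = C1 - 2*b^3/5 - b^2/2 + 6*b + 2*exp(-3*b/4)/3


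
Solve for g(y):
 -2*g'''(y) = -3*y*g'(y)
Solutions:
 g(y) = C1 + Integral(C2*airyai(2^(2/3)*3^(1/3)*y/2) + C3*airybi(2^(2/3)*3^(1/3)*y/2), y)


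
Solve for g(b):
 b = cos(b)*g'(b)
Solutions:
 g(b) = C1 + Integral(b/cos(b), b)


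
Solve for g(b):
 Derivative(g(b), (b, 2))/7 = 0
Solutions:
 g(b) = C1 + C2*b


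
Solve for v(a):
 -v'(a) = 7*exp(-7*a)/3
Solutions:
 v(a) = C1 + exp(-7*a)/3


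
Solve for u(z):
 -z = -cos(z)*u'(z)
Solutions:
 u(z) = C1 + Integral(z/cos(z), z)
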